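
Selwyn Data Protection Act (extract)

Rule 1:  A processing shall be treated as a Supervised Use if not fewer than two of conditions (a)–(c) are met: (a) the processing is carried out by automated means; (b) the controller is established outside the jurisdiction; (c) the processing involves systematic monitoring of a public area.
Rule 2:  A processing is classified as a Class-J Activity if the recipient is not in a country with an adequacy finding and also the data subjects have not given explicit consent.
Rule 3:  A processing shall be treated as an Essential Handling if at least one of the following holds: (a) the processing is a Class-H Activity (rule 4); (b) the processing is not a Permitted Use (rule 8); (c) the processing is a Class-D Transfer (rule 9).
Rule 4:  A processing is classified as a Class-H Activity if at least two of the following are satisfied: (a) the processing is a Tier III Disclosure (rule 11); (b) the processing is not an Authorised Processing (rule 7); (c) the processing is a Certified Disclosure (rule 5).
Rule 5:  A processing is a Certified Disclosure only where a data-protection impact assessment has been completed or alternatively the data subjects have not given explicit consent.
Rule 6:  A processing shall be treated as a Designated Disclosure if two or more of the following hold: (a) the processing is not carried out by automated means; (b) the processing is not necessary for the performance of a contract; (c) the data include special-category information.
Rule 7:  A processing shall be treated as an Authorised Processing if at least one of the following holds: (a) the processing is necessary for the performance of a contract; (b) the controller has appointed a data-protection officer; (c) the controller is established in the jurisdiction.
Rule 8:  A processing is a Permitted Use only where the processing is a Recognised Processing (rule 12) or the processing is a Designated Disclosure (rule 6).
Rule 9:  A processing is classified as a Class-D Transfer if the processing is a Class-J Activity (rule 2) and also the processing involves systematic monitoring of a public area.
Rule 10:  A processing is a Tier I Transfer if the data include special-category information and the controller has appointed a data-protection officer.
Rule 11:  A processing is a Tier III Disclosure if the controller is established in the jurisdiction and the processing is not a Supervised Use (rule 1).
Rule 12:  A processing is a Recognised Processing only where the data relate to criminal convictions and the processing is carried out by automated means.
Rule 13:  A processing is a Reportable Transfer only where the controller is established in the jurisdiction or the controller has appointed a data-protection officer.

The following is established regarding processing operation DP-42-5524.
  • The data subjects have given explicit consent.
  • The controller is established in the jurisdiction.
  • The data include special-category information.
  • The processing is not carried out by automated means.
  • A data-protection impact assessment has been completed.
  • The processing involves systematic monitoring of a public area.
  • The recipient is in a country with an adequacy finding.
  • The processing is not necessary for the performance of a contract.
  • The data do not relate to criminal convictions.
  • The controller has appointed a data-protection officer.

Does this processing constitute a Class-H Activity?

Under rule 1: the processing is carried out by automated means? no; the controller is established outside the jurisdiction? no; the processing involves systematic monitoring of a public area? yes — 1 of 3 hold (need ≥2) → not satisfied.
Under rule 11: the controller is established in the jurisdiction? yes; and not a Supervised Use (rule 1)? yes. So the processing is a Tier III Disclosure.
Under rule 7: the processing is necessary for the performance of a contract? no; or the controller has appointed a data-protection officer? yes; or the controller is established in the jurisdiction? yes. So the processing is an Authorised Processing.
Under rule 5: a data-protection impact assessment has been completed? yes; or the data subjects have not given explicit consent? no. So the processing is a Certified Disclosure.
Under rule 4: Tier III Disclosure (rule 11)? yes; not an Authorised Processing (rule 7)? no; Certified Disclosure (rule 5)? yes — 2 of 3 hold (need ≥2) → satisfied.

Yes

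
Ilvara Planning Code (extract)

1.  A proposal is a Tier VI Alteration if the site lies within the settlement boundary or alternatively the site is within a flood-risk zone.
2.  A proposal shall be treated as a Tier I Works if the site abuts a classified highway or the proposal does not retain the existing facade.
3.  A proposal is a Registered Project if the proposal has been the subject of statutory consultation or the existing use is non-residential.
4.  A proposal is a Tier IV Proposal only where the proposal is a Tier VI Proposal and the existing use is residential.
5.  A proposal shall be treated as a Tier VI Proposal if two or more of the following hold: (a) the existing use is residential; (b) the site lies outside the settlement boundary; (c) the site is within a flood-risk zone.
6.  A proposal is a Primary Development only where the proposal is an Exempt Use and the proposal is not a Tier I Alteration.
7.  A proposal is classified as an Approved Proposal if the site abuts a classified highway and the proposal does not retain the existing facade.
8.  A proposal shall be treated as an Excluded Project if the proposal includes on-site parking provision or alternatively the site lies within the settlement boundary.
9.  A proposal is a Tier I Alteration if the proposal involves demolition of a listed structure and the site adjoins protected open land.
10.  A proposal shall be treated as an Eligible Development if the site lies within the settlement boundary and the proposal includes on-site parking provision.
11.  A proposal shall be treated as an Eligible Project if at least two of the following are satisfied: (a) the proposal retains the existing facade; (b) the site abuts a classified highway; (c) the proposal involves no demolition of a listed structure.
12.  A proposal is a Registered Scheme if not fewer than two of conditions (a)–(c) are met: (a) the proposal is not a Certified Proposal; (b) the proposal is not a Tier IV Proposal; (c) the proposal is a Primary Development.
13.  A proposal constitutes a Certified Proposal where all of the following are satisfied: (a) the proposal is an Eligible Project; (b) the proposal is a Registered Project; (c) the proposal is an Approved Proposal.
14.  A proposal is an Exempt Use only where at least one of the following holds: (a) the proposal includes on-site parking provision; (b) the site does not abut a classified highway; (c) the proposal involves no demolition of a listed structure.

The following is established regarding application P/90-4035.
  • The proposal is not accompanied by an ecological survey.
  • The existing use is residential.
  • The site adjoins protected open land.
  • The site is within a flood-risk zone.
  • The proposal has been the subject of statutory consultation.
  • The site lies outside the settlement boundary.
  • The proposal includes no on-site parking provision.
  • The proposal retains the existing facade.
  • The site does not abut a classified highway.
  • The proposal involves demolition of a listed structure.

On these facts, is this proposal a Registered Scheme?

Under paragraph 11: the proposal retains the existing facade? yes; the site abuts a classified highway? no; the proposal involves no demolition of a listed structure? no — 1 of 3 hold (need ≥2) → not satisfied.
Under paragraph 3: the proposal has been the subject of statutory consultation? yes; or the existing use is non-residential? no. So the proposal is a Registered Project.
Under paragraph 7: the site abuts a classified highway? no; and the proposal does not retain the existing facade? no. So the proposal is not an Approved Proposal.
Under paragraph 13: Eligible Project (paragraph 11)? no; and Registered Project (paragraph 3)? yes; and Approved Proposal (paragraph 7)? no. So the proposal is not a Certified Proposal.
Under paragraph 5: the existing use is residential? yes; the site lies outside the settlement boundary? yes; the site is within a flood-risk zone? yes — 3 of 3 hold (need ≥2) → satisfied.
Under paragraph 4: Tier VI Proposal (paragraph 5)? yes; and the existing use is residential? yes. So the proposal is a Tier IV Proposal.
Under paragraph 14: the proposal includes on-site parking provision? no; or the site does not abut a classified highway? yes; or the proposal involves no demolition of a listed structure? no. So the proposal is an Exempt Use.
Under paragraph 9: the proposal involves demolition of a listed structure? yes; and the site adjoins protected open land? yes. So the proposal is a Tier I Alteration.
Under paragraph 6: Exempt Use (paragraph 14)? yes; and not a Tier I Alteration (paragraph 9)? no. So the proposal is not a Primary Development.
Under paragraph 12: not a Certified Proposal (paragraph 13)? yes; not a Tier IV Proposal (paragraph 4)? no; Primary Development (paragraph 6)? no — 1 of 3 hold (need ≥2) → not satisfied.

No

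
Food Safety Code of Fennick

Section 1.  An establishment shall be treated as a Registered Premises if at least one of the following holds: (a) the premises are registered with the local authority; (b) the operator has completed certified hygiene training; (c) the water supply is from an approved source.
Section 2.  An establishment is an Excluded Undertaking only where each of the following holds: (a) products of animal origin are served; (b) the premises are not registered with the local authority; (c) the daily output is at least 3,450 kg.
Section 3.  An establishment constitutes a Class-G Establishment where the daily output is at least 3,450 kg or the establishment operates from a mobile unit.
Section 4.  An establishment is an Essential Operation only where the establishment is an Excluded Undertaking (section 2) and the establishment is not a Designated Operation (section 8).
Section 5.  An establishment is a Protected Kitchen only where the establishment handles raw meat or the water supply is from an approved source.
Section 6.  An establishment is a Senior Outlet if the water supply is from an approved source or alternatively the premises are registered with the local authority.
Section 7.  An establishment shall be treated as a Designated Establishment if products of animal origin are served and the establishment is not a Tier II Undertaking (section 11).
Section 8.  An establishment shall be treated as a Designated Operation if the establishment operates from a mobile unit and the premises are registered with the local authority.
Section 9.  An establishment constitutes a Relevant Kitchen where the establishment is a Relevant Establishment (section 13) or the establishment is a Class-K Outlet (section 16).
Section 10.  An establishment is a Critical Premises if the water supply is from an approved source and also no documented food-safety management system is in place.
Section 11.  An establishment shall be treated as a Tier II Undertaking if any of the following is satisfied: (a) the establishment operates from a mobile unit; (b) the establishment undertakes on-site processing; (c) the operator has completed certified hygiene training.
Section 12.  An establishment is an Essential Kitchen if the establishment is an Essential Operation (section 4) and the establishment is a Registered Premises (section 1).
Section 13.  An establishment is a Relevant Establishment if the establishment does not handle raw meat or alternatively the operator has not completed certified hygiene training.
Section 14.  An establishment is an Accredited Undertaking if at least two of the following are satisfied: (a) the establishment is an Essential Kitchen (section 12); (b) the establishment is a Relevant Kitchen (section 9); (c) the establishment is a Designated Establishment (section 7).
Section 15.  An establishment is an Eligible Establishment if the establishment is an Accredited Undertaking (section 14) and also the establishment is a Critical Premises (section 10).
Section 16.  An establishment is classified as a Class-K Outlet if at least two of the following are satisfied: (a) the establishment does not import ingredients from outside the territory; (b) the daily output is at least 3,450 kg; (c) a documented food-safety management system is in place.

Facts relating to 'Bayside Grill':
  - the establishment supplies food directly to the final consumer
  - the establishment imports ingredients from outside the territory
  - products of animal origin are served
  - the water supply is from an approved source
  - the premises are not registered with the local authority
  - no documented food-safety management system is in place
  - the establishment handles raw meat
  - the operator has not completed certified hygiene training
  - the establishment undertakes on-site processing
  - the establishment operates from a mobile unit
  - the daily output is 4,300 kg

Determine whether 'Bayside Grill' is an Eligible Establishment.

section 2 — Excluded Undertaking: [products of animal origin are served? yes] AND [the premises are not registered with the local authority? yes] AND [daily output: 4,300 kg ≥ 3,450 kg? yes] → satisfied.
section 8 — Designated Operation: [the establishment operates from a mobile unit? yes] AND [the premises are registered with the local authority? no] → not satisfied.
section 4 — Essential Operation: [Excluded Undertaking (section 2)? yes] AND [not a Designated Operation (section 8)? yes] → satisfied.
section 1 — Registered Premises: [the premises are registered with the local authority? no] OR [the operator has completed certified hygiene training? no] OR [the water supply is from an approved source? yes] → satisfied.
section 12 — Essential Kitchen: [Essential Operation (section 4)? yes] AND [Registered Premises (section 1)? yes] → satisfied.
section 13 — Relevant Establishment: [the establishment does not handle raw meat? no] OR [the operator has not completed certified hygiene training? yes] → satisfied.
section 16 — Class-K Outlet: the establishment does not import ingredients from outside the territory? no; daily output: 4,300 kg ≥ 3,450 kg? yes; a documented food-safety management system is in place? no — 1 of 3 hold (need ≥2) → not satisfied.
section 9 — Relevant Kitchen: [Relevant Establishment (section 13)? yes] OR [Class-K Outlet (section 16)? no] → satisfied.
section 11 — Tier II Undertaking: [the establishment operates from a mobile unit? yes] OR [the establishment undertakes on-site processing? yes] OR [the operator has completed certified hygiene training? no] → satisfied.
section 7 — Designated Establishment: [products of animal origin are served? yes] AND [not a Tier II Undertaking (section 11)? no] → not satisfied.
section 14 — Accredited Undertaking: Essential Kitchen (section 12)? yes; Relevant Kitchen (section 9)? yes; Designated Establishment (section 7)? no — 2 of 3 hold (need ≥2) → satisfied.
section 10 — Critical Premises: [the water supply is from an approved source? yes] AND [no documented food-safety management system is in place? yes] → satisfied.
section 15 — Eligible Establishment: [Accredited Undertaking (section 14)? yes] AND [Critical Premises (section 10)? yes] → satisfied.

Yes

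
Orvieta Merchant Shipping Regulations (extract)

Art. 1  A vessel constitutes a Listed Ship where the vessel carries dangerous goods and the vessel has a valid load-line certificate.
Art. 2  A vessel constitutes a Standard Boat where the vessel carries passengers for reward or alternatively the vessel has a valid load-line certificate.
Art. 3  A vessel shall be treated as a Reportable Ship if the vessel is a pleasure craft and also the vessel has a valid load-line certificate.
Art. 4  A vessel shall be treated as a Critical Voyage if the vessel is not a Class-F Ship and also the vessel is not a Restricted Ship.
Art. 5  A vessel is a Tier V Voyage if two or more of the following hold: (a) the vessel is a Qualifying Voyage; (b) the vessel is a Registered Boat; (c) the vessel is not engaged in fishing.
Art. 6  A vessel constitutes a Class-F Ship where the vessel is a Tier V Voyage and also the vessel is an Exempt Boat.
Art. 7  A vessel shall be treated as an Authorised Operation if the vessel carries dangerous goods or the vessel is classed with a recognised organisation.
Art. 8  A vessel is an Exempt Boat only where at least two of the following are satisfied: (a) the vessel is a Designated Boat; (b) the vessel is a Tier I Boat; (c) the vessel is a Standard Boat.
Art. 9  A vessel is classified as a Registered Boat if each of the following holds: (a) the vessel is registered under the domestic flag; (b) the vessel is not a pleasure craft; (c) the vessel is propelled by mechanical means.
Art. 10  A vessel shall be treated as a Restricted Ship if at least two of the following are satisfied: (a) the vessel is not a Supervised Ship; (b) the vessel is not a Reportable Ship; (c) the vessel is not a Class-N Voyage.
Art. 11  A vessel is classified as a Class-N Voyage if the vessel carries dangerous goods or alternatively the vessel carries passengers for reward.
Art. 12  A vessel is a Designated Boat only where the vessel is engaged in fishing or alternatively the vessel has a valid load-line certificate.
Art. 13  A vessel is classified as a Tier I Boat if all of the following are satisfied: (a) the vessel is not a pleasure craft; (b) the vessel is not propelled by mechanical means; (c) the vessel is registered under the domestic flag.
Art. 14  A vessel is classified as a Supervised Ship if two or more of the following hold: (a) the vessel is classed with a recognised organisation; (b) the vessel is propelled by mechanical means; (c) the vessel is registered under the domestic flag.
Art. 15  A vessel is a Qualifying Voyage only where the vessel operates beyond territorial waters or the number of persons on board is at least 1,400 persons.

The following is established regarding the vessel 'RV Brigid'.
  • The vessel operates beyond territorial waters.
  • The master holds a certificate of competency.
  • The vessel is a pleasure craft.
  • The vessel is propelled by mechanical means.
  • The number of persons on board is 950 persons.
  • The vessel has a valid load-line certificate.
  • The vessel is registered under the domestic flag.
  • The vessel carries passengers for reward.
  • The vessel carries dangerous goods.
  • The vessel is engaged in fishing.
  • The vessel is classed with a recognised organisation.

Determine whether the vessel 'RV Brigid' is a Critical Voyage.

Yes

article 15 — Qualifying Voyage: [the vessel operates beyond territorial waters? yes] OR [number of persons on board: 950 persons ≥ 1,400 persons? no] → satisfied.
article 9 — Registered Boat: [the vessel is registered under the domestic flag? yes] AND [the vessel is not a pleasure craft? no] AND [the vessel is propelled by mechanical means? yes] → not satisfied.
article 5 — Tier V Voyage: Qualifying Voyage (article 15)? yes; Registered Boat (article 9)? no; the vessel is not engaged in fishing? no — 1 of 3 hold (need ≥2) → not satisfied.
article 12 — Designated Boat: [the vessel is engaged in fishing? yes] OR [the vessel has a valid load-line certificate? yes] → satisfied.
article 13 — Tier I Boat: [the vessel is not a pleasure craft? no] AND [the vessel is not propelled by mechanical means? no] AND [the vessel is registered under the domestic flag? yes] → not satisfied.
article 2 — Standard Boat: [the vessel carries passengers for reward? yes] OR [the vessel has a valid load-line certificate? yes] → satisfied.
article 8 — Exempt Boat: Designated Boat (article 12)? yes; Tier I Boat (article 13)? no; Standard Boat (article 2)? yes — 2 of 3 hold (need ≥2) → satisfied.
article 6 — Class-F Ship: [Tier V Voyage (article 5)? no] AND [Exempt Boat (article 8)? yes] → not satisfied.
article 14 — Supervised Ship: the vessel is classed with a recognised organisation? yes; the vessel is propelled by mechanical means? yes; the vessel is registered under the domestic flag? yes — 3 of 3 hold (need ≥2) → satisfied.
article 3 — Reportable Ship: [the vessel is a pleasure craft? yes] AND [the vessel has a valid load-line certificate? yes] → satisfied.
article 11 — Class-N Voyage: [the vessel carries dangerous goods? yes] OR [the vessel carries passengers for reward? yes] → satisfied.
article 10 — Restricted Ship: not a Supervised Ship (article 14)? no; not a Reportable Ship (article 3)? no; not a Class-N Voyage (article 11)? no — 0 of 3 hold (need ≥2) → not satisfied.
article 4 — Critical Voyage: [not a Class-F Ship (article 6)? yes] AND [not a Restricted Ship (article 10)? yes] → satisfied.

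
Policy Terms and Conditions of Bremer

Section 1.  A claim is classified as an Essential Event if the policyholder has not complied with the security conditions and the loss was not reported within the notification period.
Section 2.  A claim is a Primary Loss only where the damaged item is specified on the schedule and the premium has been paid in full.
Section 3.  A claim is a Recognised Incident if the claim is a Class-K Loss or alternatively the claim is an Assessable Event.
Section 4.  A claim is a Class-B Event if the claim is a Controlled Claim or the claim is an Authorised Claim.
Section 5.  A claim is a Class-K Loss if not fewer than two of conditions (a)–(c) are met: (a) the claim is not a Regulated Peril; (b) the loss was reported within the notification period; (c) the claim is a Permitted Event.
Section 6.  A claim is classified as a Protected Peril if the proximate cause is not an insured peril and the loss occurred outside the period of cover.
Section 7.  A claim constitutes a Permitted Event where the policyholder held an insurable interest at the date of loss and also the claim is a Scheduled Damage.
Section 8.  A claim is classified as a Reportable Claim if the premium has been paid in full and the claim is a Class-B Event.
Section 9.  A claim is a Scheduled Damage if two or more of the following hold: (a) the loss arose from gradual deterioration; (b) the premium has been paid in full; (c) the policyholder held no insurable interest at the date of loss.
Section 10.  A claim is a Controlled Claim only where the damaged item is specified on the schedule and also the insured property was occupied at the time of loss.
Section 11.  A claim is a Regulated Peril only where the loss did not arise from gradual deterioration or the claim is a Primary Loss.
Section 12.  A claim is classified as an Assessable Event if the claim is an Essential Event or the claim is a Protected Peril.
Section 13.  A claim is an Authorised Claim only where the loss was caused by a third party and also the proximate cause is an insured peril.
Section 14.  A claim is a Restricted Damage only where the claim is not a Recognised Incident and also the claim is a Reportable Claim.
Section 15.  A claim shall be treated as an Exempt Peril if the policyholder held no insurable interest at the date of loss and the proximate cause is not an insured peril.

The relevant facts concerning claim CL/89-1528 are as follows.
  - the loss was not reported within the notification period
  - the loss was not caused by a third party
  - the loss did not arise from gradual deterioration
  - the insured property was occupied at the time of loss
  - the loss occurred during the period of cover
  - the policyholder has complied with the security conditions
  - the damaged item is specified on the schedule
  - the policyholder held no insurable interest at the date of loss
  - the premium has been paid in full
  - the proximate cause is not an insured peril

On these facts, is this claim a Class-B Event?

Yes

section 10 — Controlled Claim: [the damaged item is specified on the schedule? yes] AND [the insured property was occupied at the time of loss? yes] → satisfied.
section 13 — Authorised Claim: [the loss was caused by a third party? no] AND [the proximate cause is an insured peril? no] → not satisfied.
section 4 — Class-B Event: [Controlled Claim (section 10)? yes] OR [Authorised Claim (section 13)? no] → satisfied.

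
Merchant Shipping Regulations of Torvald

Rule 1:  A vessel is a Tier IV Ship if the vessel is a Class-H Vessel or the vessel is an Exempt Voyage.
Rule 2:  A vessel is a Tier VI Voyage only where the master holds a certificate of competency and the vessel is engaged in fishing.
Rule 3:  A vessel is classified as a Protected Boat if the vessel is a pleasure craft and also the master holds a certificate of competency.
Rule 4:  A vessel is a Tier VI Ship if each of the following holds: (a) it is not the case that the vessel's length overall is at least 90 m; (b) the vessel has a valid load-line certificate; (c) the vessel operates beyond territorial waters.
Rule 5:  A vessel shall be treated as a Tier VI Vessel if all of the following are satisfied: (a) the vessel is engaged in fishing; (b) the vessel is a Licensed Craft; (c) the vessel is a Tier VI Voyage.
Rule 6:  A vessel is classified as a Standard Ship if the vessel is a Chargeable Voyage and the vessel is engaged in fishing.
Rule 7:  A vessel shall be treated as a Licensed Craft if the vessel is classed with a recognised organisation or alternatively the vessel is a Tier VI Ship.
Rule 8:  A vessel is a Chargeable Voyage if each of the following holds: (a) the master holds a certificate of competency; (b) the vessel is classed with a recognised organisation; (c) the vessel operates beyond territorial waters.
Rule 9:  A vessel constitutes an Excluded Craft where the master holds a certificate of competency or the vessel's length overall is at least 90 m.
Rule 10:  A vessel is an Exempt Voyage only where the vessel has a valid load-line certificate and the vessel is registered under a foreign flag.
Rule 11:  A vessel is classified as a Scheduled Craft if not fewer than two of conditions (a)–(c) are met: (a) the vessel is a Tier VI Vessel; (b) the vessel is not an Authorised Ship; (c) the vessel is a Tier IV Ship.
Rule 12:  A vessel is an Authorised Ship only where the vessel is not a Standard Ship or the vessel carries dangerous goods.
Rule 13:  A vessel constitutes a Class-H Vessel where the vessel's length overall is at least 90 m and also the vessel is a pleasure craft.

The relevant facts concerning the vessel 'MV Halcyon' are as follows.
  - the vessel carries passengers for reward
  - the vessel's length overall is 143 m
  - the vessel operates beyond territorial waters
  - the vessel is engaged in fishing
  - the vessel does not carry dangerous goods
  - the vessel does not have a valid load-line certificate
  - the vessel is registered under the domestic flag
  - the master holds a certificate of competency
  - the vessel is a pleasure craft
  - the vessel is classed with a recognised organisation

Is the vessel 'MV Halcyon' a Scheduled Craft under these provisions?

Under rule 4: vessel's length overall: 143 m ≥ 90 m? yes, so negated condition no; and the vessel has a valid load-line certificate? no; and the vessel operates beyond territorial waters? yes. So the vessel is not a Tier VI Ship.
Under rule 7: the vessel is classed with a recognised organisation? yes; or Tier VI Ship (rule 4)? no. So the vessel is a Licensed Craft.
Under rule 2: the master holds a certificate of competency? yes; and the vessel is engaged in fishing? yes. So the vessel is a Tier VI Voyage.
Under rule 5: the vessel is engaged in fishing? yes; and Licensed Craft (rule 7)? yes; and Tier VI Voyage (rule 2)? yes. So the vessel is a Tier VI Vessel.
Under rule 8: the master holds a certificate of competency? yes; and the vessel is classed with a recognised organisation? yes; and the vessel operates beyond territorial waters? yes. So the vessel is a Chargeable Voyage.
Under rule 6: Chargeable Voyage (rule 8)? yes; and the vessel is engaged in fishing? yes. So the vessel is a Standard Ship.
Under rule 12: not a Standard Ship (rule 6)? no; or the vessel carries dangerous goods? no. So the vessel is not an Authorised Ship.
Under rule 13: vessel's length overall: 143 m ≥ 90 m? yes; and the vessel is a pleasure craft? yes. So the vessel is a Class-H Vessel.
Under rule 10: the vessel has a valid load-line certificate? no; and the vessel is registered under a foreign flag? no. So the vessel is not an Exempt Voyage.
Under rule 1: Class-H Vessel (rule 13)? yes; or Exempt Voyage (rule 10)? no. So the vessel is a Tier IV Ship.
Under rule 11: Tier VI Vessel (rule 5)? yes; not an Authorised Ship (rule 12)? yes; Tier IV Ship (rule 1)? yes — 3 of 3 hold (need ≥2) → satisfied.

Yes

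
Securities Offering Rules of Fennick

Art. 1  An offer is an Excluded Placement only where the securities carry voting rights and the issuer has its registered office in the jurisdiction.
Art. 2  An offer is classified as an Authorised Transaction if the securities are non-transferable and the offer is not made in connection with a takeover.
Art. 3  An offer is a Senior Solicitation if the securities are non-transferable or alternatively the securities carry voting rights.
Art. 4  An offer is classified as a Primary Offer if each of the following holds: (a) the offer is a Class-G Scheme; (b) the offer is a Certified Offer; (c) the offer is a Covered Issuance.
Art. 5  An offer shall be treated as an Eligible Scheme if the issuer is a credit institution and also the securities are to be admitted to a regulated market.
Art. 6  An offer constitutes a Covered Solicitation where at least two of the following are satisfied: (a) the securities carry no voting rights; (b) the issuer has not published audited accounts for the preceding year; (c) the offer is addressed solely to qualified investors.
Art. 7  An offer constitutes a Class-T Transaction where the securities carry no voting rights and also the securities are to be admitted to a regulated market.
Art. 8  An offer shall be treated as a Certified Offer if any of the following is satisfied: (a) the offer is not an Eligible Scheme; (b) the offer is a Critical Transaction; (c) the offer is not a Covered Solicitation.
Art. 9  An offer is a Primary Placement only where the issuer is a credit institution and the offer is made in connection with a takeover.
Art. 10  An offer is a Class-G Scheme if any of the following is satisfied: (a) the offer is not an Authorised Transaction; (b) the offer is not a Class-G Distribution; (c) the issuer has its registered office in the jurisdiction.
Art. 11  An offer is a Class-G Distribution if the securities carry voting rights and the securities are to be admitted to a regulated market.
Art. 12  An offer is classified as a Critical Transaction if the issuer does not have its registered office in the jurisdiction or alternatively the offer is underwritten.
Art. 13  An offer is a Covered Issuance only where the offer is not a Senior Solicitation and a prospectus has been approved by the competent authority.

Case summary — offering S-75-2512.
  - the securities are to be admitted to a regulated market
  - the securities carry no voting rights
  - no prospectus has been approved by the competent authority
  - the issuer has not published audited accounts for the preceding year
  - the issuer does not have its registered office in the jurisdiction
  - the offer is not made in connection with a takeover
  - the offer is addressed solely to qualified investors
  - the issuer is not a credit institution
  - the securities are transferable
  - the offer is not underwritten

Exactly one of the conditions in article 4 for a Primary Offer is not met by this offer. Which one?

article 2 — Authorised Transaction: [the securities are non-transferable? no] AND [the offer is not made in connection with a takeover? yes] → not satisfied.
article 11 — Class-G Distribution: [the securities carry voting rights? no] AND [the securities are to be admitted to a regulated market? yes] → not satisfied.
article 10 — Class-G Scheme: [not an Authorised Transaction (article 2)? yes] OR [not a Class-G Distribution (article 11)? yes] OR [the issuer has its registered office in the jurisdiction? no] → satisfied.
article 5 — Eligible Scheme: [the issuer is a credit institution? no] AND [the securities are to be admitted to a regulated market? yes] → not satisfied.
article 12 — Critical Transaction: [the issuer does not have its registered office in the jurisdiction? yes] OR [the offer is underwritten? no] → satisfied.
article 6 — Covered Solicitation: the securities carry no voting rights? yes; the issuer has not published audited accounts for the preceding year? yes; the offer is addressed solely to qualified investors? yes — 3 of 3 hold (need ≥2) → satisfied.
article 8 — Certified Offer: [not an Eligible Scheme (article 5)? yes] OR [Critical Transaction (article 12)? yes] OR [not a Covered Solicitation (article 6)? no] → satisfied.
article 3 — Senior Solicitation: [the securities are non-transferable? no] OR [the securities carry voting rights? no] → not satisfied.
article 13 — Covered Issuance: [not a Senior Solicitation (article 3)? yes] AND [a prospectus has been approved by the competent authority? no] → not satisfied.
article 4 — Primary Offer: [Class-G Scheme (article 10)? yes] AND [Certified Offer (article 8)? yes] AND [Covered Issuance (article 13)? no] → not satisfied.

Covered Issuance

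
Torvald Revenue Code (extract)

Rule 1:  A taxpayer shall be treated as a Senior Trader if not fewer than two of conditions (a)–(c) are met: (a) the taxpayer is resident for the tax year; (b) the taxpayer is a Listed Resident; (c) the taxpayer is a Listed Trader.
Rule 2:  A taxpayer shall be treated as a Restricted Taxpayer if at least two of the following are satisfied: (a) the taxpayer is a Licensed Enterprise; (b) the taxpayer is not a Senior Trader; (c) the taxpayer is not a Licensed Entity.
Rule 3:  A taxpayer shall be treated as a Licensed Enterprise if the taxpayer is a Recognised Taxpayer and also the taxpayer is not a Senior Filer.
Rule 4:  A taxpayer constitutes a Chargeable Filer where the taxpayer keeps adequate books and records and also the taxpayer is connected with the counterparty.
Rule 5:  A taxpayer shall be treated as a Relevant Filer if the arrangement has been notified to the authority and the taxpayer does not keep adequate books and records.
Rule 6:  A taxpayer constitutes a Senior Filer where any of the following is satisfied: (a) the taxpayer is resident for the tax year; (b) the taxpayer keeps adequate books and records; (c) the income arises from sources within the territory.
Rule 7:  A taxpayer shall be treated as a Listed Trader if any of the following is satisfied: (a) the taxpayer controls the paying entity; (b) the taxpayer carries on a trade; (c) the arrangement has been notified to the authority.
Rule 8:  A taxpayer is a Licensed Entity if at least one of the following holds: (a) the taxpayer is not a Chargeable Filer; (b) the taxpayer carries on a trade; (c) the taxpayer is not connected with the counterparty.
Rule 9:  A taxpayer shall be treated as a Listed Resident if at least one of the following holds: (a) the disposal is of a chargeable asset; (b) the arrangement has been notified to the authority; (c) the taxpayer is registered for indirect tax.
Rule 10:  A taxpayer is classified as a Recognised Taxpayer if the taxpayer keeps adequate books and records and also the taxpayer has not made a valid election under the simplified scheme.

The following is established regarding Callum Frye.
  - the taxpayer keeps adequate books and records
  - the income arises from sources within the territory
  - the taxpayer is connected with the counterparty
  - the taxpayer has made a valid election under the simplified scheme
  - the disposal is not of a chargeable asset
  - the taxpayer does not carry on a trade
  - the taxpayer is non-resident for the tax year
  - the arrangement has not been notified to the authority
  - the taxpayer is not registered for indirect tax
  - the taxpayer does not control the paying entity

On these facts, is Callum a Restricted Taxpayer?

Yes

Under rule 10: the taxpayer keeps adequate books and records? yes; and the taxpayer has not made a valid election under the simplified scheme? no. So the taxpayer is not a Recognised Taxpayer.
Under rule 6: the taxpayer is resident for the tax year? no; or the taxpayer keeps adequate books and records? yes; or the income arises from sources within the territory? yes. So the taxpayer is a Senior Filer.
Under rule 3: Recognised Taxpayer (rule 10)? no; and not a Senior Filer (rule 6)? no. So the taxpayer is not a Licensed Enterprise.
Under rule 9: the disposal is of a chargeable asset? no; or the arrangement has been notified to the authority? no; or the taxpayer is registered for indirect tax? no. So the taxpayer is not a Listed Resident.
Under rule 7: the taxpayer controls the paying entity? no; or the taxpayer carries on a trade? no; or the arrangement has been notified to the authority? no. So the taxpayer is not a Listed Trader.
Under rule 1: the taxpayer is resident for the tax year? no; Listed Resident (rule 9)? no; Listed Trader (rule 7)? no — 0 of 3 hold (need ≥2) → not satisfied.
Under rule 4: the taxpayer keeps adequate books and records? yes; and the taxpayer is connected with the counterparty? yes. So the taxpayer is a Chargeable Filer.
Under rule 8: not a Chargeable Filer (rule 4)? no; or the taxpayer carries on a trade? no; or the taxpayer is not connected with the counterparty? no. So the taxpayer is not a Licensed Entity.
Under rule 2: Licensed Enterprise (rule 3)? no; not a Senior Trader (rule 1)? yes; not a Licensed Entity (rule 8)? yes — 2 of 3 hold (need ≥2) → satisfied.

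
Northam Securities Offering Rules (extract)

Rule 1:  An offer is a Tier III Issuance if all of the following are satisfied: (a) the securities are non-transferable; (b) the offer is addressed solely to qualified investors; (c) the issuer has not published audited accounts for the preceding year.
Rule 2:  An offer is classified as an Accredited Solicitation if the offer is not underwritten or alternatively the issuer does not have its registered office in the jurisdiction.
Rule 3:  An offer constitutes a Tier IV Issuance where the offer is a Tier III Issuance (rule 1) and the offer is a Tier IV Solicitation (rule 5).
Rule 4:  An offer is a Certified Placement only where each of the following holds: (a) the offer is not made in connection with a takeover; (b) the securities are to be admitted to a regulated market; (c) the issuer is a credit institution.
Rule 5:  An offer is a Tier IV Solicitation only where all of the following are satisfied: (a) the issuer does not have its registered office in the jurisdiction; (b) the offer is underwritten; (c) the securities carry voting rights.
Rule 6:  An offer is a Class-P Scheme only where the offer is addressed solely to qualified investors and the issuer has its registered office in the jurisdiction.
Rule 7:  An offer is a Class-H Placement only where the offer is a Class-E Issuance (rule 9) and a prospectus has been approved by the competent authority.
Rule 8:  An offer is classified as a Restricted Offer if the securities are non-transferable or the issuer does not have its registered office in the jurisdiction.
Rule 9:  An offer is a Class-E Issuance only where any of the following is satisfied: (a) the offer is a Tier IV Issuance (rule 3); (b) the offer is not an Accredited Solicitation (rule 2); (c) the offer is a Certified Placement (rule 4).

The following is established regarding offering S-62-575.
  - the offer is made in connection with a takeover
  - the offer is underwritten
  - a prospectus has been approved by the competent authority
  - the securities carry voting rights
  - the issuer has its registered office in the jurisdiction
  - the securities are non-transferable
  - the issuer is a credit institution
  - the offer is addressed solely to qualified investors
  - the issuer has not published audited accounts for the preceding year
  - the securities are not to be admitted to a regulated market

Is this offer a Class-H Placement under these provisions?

rule 1 — Tier III Issuance: [the securities are non-transferable? yes] AND [the offer is addressed solely to qualified investors? yes] AND [the issuer has not published audited accounts for the preceding year? yes] → satisfied.
rule 5 — Tier IV Solicitation: [the issuer does not have its registered office in the jurisdiction? no] AND [the offer is underwritten? yes] AND [the securities carry voting rights? yes] → not satisfied.
rule 3 — Tier IV Issuance: [Tier III Issuance (rule 1)? yes] AND [Tier IV Solicitation (rule 5)? no] → not satisfied.
rule 2 — Accredited Solicitation: [the offer is not underwritten? no] OR [the issuer does not have its registered office in the jurisdiction? no] → not satisfied.
rule 4 — Certified Placement: [the offer is not made in connection with a takeover? no] AND [the securities are to be admitted to a regulated market? no] AND [the issuer is a credit institution? yes] → not satisfied.
rule 9 — Class-E Issuance: [Tier IV Issuance (rule 3)? no] OR [not an Accredited Solicitation (rule 2)? yes] OR [Certified Placement (rule 4)? no] → satisfied.
rule 7 — Class-H Placement: [Class-E Issuance (rule 9)? yes] AND [a prospectus has been approved by the competent authority? yes] → satisfied.

Yes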